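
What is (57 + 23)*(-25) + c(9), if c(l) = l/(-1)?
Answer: -2009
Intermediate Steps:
c(l) = -l (c(l) = l*(-1) = -l)
(57 + 23)*(-25) + c(9) = (57 + 23)*(-25) - 1*9 = 80*(-25) - 9 = -2000 - 9 = -2009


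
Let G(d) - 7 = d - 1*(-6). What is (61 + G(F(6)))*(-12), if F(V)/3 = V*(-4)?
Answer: -24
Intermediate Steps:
F(V) = -12*V (F(V) = 3*(V*(-4)) = 3*(-4*V) = -12*V)
G(d) = 13 + d (G(d) = 7 + (d - 1*(-6)) = 7 + (d + 6) = 7 + (6 + d) = 13 + d)
(61 + G(F(6)))*(-12) = (61 + (13 - 12*6))*(-12) = (61 + (13 - 72))*(-12) = (61 - 59)*(-12) = 2*(-12) = -24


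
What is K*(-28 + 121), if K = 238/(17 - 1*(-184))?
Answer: 7378/67 ≈ 110.12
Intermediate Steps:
K = 238/201 (K = 238/(17 + 184) = 238/201 ≈ 1.1841)
K*(-28 + 121) = 238*(-28 + 121)/201 = (238/201)*93 = 7378/67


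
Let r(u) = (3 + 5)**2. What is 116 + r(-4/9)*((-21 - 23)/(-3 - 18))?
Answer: 5252/21 ≈ 250.10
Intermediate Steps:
r(u) = 64 (r(u) = 8**2 = 64)
116 + r(-4/9)*((-21 - 23)/(-3 - 18)) = 116 + 64*((-21 - 23)/(-3 - 18)) = 116 + 64*(-44/(-21)) = 116 + 64*(-44*(-1/21)) = 116 + 64*(44/21) = 116 + 2816/21 = 5252/21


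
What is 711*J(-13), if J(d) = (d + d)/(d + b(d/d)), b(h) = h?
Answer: 3081/2 ≈ 1540.5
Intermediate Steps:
J(d) = 2*d/(1 + d) (J(d) = (d + d)/(d + d/d) = (2*d)/(d + 1) = (2*d)/(1 + d) = 2*d/(1 + d))
711*J(-13) = 711*(2*(-13)/(1 - 13)) = 711*(2*(-13)/(-12)) = 711*(2*(-13)*(-1/12)) = 711*(13/6) = 3081/2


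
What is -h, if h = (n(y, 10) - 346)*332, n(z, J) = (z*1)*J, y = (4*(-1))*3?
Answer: 154712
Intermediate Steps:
y = -12 (y = -4*3 = -12)
n(z, J) = J*z (n(z, J) = z*J = J*z)
h = -154712 (h = (10*(-12) - 346)*332 = (-120 - 346)*332 = -466*332 = -154712)
-h = -1*(-154712) = 154712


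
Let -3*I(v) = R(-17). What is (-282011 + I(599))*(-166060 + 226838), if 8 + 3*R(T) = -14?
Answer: -154259243906/9 ≈ -1.7140e+10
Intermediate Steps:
R(T) = -22/3 (R(T) = -8/3 + (⅓)*(-14) = -8/3 - 14/3 = -22/3)
I(v) = 22/9 (I(v) = -⅓*(-22/3) = 22/9)
(-282011 + I(599))*(-166060 + 226838) = (-282011 + 22/9)*(-166060 + 226838) = -2538077/9*60778 = -154259243906/9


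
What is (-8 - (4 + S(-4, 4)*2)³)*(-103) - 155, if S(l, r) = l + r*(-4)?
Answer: -4804899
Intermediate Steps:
S(l, r) = l - 4*r
(-8 - (4 + S(-4, 4)*2)³)*(-103) - 155 = (-8 - (4 + (-4 - 4*4)*2)³)*(-103) - 155 = (-8 - (4 + (-4 - 16)*2)³)*(-103) - 155 = (-8 - (4 - 20*2)³)*(-103) - 155 = (-8 - (4 - 40)³)*(-103) - 155 = (-8 - 1*(-36)³)*(-103) - 155 = (-8 - 1*(-46656))*(-103) - 155 = (-8 + 46656)*(-103) - 155 = 46648*(-103) - 155 = -4804744 - 155 = -4804899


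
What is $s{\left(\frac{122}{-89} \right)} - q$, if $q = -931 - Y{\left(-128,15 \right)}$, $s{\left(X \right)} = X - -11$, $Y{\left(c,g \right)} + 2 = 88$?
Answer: $\frac{91370}{89} \approx 1026.6$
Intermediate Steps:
$Y{\left(c,g \right)} = 86$ ($Y{\left(c,g \right)} = -2 + 88 = 86$)
$s{\left(X \right)} = 11 + X$ ($s{\left(X \right)} = X + 11 = 11 + X$)
$q = -1017$ ($q = -931 - 86 = -1017$)
$s{\left(\frac{122}{-89} \right)} - q = \left(11 + \frac{122}{-89}\right) - -1017 = \left(11 + 122 \left(- \frac{1}{89}\right)\right) + 1017 = \left(11 - \frac{122}{89}\right) + 1017 = \frac{857}{89} + 1017 = \frac{91370}{89}$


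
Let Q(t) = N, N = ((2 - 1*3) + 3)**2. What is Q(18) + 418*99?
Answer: 41386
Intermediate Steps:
N = 4 (N = ((2 - 3) + 3)**2 = (-1 + 3)**2 = 2**2 = 4)
Q(t) = 4
Q(18) + 418*99 = 4 + 418*99 = 4 + 41382 = 41386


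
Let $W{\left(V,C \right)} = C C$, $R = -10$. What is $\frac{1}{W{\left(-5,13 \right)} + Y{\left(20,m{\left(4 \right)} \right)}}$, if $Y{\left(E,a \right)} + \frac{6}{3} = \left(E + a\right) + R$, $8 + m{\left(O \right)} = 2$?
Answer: $\frac{1}{171} \approx 0.005848$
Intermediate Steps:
$W{\left(V,C \right)} = C^{2}$
$m{\left(O \right)} = -6$ ($m{\left(O \right)} = -8 + 2 = -6$)
$Y{\left(E,a \right)} = -12 + E + a$ ($Y{\left(E,a \right)} = -2 - \left(10 - E - a\right) = -2 + \left(-10 + E + a\right) = -12 + E + a$)
$\frac{1}{W{\left(-5,13 \right)} + Y{\left(20,m{\left(4 \right)} \right)}} = \frac{1}{13^{2} - -2} = \frac{1}{169 + 2} = \frac{1}{171}$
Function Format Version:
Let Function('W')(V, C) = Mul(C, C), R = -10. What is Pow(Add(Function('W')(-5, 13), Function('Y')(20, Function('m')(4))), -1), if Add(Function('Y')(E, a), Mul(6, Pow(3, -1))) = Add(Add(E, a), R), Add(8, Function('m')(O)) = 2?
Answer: Rational(1, 171) ≈ 0.0058480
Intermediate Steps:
Function('W')(V, C) = Pow(C, 2)
Function('m')(O) = -6 (Function('m')(O) = Add(-8, 2) = -6)
Function('Y')(E, a) = Add(-12, E, a) (Function('Y')(E, a) = Add(-2, Add(Add(E, a), -10)) = Add(-2, Add(-10, E, a)) = Add(-12, E, a))
Pow(Add(Function('W')(-5, 13), Function('Y')(20, Function('m')(4))), -1) = Pow(Add(Pow(13, 2), Add(-12, 20, -6)), -1) = Pow(Add(169, 2), -1) = Pow(171, -1) = Rational(1, 171)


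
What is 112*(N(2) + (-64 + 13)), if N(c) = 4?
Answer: -5264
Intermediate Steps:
112*(N(2) + (-64 + 13)) = 112*(4 + (-64 + 13)) = 112*(4 - 51) = 112*(-47) = -5264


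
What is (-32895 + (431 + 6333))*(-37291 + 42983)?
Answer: -148737652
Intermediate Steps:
(-32895 + (431 + 6333))*(-37291 + 42983) = (-32895 + 6764)*5692 = -26131*5692 = -148737652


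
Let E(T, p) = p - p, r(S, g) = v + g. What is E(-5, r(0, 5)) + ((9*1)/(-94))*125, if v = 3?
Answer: -1125/94 ≈ -11.968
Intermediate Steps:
r(S, g) = 3 + g
E(T, p) = 0
E(-5, r(0, 5)) + ((9*1)/(-94))*125 = 0 + ((9*1)/(-94))*125 = 0 + (9*(-1/94))*125 = 0 - 9/94*125 = 0 - 1125/94 = -1125/94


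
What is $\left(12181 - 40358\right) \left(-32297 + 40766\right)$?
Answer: $-238631013$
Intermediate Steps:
$\left(12181 - 40358\right) \left(-32297 + 40766\right) = \left(-28177\right) 8469 = -238631013$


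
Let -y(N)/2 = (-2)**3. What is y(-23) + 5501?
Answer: 5517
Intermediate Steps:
y(N) = 16 (y(N) = -2*(-2)**3 = -2*(-8) = 16)
y(-23) + 5501 = 16 + 5501 = 5517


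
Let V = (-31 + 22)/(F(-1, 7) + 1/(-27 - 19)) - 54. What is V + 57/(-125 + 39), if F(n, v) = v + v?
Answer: -3058347/55298 ≈ -55.307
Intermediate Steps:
F(n, v) = 2*v
V = -35136/643 (V = (-31 + 22)/(2*7 + 1/(-27 - 19)) - 54 = -9/(14 + 1/(-46)) - 54 = -9/(14 - 1/46) - 54 = -9/643/46 - 54 = -9*46/643 - 54 = -414/643 - 54 = -35136/643 ≈ -54.644)
V + 57/(-125 + 39) = -35136/643 + 57/(-125 + 39) = -35136/643 + 57/(-86) = -35136/643 + 57*(-1/86) = -35136/643 - 57/86 = -3058347/55298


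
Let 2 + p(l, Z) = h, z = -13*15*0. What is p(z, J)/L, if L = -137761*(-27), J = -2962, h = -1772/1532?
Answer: -31/36527859 ≈ -8.4867e-7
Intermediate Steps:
h = -443/383 (h = -1772*1/1532 = -443/383 ≈ -1.1567)
z = 0 (z = -195*0 = 0)
p(l, Z) = -1209/383 (p(l, Z) = -2 - 443/383 = -1209/383)
L = 3719547
p(z, J)/L = -1209/383/3719547 = -1209/383*1/3719547 = -31/36527859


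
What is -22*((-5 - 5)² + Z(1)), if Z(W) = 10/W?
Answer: -2420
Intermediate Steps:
-22*((-5 - 5)² + Z(1)) = -22*((-5 - 5)² + 10/1) = -22*((-10)² + 10*1) = -22*(100 + 10) = -22*110 = -2420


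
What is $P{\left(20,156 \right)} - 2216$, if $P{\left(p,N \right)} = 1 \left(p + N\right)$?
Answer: $-2040$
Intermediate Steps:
$P{\left(p,N \right)} = N + p$ ($P{\left(p,N \right)} = 1 \left(N + p\right) = N + p$)
$P{\left(20,156 \right)} - 2216 = \left(156 + 20\right) - 2216 = 176 - 2216 = -2040$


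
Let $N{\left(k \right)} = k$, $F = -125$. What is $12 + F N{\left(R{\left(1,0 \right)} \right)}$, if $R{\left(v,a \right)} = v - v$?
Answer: $12$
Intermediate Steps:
$R{\left(v,a \right)} = 0$
$12 + F N{\left(R{\left(1,0 \right)} \right)} = 12 - 0 = 12 + 0 = 12$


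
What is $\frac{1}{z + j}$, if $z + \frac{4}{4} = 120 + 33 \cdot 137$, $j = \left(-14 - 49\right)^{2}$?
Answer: $\frac{1}{8609} \approx 0.00011616$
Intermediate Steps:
$j = 3969$ ($j = \left(-63\right)^{2} = 3969$)
$z = 4640$ ($z = -1 + \left(120 + 33 \cdot 137\right) = -1 + \left(120 + 4521\right) = -1 + 4641 = 4640$)
$\frac{1}{z + j} = \frac{1}{4640 + 3969} = \frac{1}{8609}$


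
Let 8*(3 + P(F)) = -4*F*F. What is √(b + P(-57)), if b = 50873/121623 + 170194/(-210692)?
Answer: I*√66808612831506054607761/6406248279 ≈ 40.347*I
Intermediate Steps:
P(F) = -3 - F²/2 (P(F) = -3 + (-4*F*F)/8 = -3 + (-4*F²)/8 = -3 - F²/2)
b = -4990485373/12812496558 (b = 50873*(1/121623) + 170194*(-1/210692) = 50873/121623 - 85097/105346 = -4990485373/12812496558 ≈ -0.38950)
√(b + P(-57)) = √(-4990485373/12812496558 + (-3 - ½*(-57)²)) = √(-4990485373/12812496558 + (-3 - ½*3249)) = √(-4990485373/12812496558 + (-3 - 3249/2)) = √(-4990485373/12812496558 - 3255/2) = √(-10428664316759/6406248279) = I*√66808612831506054607761/6406248279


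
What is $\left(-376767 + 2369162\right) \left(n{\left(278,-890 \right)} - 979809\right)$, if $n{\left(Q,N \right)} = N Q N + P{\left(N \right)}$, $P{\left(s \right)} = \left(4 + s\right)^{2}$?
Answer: $438344805653865$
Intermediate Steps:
$n{\left(Q,N \right)} = \left(4 + N\right)^{2} + Q N^{2}$ ($n{\left(Q,N \right)} = N Q N + \left(4 + N\right)^{2} = Q N^{2} + \left(4 + N\right)^{2} = \left(4 + N\right)^{2} + Q N^{2}$)
$\left(-376767 + 2369162\right) \left(n{\left(278,-890 \right)} - 979809\right) = \left(-376767 + 2369162\right) \left(\left(\left(4 - 890\right)^{2} + 278 \left(-890\right)^{2}\right) - 979809\right) = 1992395 \left(\left(\left(-886\right)^{2} + 278 \cdot 792100\right) - 979809\right) = 1992395 \left(\left(784996 + 220203800\right) - 979809\right) = 1992395 \left(220988796 - 979809\right) = 1992395 \cdot 220008987 = 438344805653865$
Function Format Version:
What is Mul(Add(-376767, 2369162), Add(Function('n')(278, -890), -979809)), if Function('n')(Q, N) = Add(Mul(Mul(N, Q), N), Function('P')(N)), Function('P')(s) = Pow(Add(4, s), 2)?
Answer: 438344805653865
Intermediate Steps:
Function('n')(Q, N) = Add(Pow(Add(4, N), 2), Mul(Q, Pow(N, 2))) (Function('n')(Q, N) = Add(Mul(Mul(N, Q), N), Pow(Add(4, N), 2)) = Add(Mul(Q, Pow(N, 2)), Pow(Add(4, N), 2)) = Add(Pow(Add(4, N), 2), Mul(Q, Pow(N, 2))))
Mul(Add(-376767, 2369162), Add(Function('n')(278, -890), -979809)) = Mul(Add(-376767, 2369162), Add(Add(Pow(Add(4, -890), 2), Mul(278, Pow(-890, 2))), -979809)) = Mul(1992395, Add(Add(Pow(-886, 2), Mul(278, 792100)), -979809)) = Mul(1992395, Add(Add(784996, 220203800), -979809)) = Mul(1992395, Add(220988796, -979809)) = Mul(1992395, 220008987) = 438344805653865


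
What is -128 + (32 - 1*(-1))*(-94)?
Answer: -3230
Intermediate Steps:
-128 + (32 - 1*(-1))*(-94) = -128 + (32 + 1)*(-94) = -128 + 33*(-94) = -128 - 3102 = -3230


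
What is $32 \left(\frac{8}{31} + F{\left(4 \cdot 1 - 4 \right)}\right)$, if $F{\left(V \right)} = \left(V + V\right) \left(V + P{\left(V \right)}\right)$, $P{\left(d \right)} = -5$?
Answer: $\frac{256}{31} \approx 8.2581$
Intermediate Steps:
$F{\left(V \right)} = 2 V \left(-5 + V\right)$ ($F{\left(V \right)} = \left(V + V\right) \left(V - 5\right) = 2 V \left(-5 + V\right)$)
$32 \left(\frac{8}{31} + F{\left(4 \cdot 1 - 4 \right)}\right) = 32 \left(\frac{8}{31} + 2 \left(4 \cdot 1 - 4\right) \left(-5 + \left(4 \cdot 1 - 4\right)\right)\right) = 32 \left(8 \cdot \frac{1}{31} + 2 \left(4 - 4\right) \left(-5 + \left(4 - 4\right)\right)\right) = 32 \left(\frac{8}{31} + 2 \cdot 0 \left(-5 + 0\right)\right) = 32 \left(\frac{8}{31} + 2 \cdot 0 \left(-5\right)\right) = 32 \left(\frac{8}{31} + 0\right) = 32 \cdot \frac{8}{31} = \frac{256}{31}$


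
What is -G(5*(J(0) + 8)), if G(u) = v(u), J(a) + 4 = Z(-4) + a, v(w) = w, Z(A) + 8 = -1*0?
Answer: 20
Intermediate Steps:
Z(A) = -8 (Z(A) = -8 - 1*0 = -8 + 0 = -8)
J(a) = -12 + a (J(a) = -4 + (-8 + a) = -12 + a)
G(u) = u
-G(5*(J(0) + 8)) = -5*((-12 + 0) + 8) = -5*(-12 + 8) = -5*(-4) = -1*(-20) = 20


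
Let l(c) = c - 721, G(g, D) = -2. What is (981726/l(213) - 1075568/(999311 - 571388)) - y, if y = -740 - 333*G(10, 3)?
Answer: -202281521113/108692442 ≈ -1861.0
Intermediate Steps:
l(c) = -721 + c
y = -74 (y = -740 - 333*(-2) = -740 + 666 = -74)
(981726/l(213) - 1075568/(999311 - 571388)) - y = (981726/(-721 + 213) - 1075568/(999311 - 571388)) - 1*(-74) = (981726/(-508) - 1075568/427923) + 74 = (981726*(-1/508) - 1075568*1/427923) + 74 = (-490863/254 - 1075568/427923) + 74 = -210324761821/108692442 + 74 = -202281521113/108692442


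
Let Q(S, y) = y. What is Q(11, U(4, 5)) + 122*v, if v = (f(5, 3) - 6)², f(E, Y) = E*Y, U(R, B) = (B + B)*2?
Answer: 9902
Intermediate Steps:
U(R, B) = 4*B (U(R, B) = (2*B)*2 = 4*B)
v = 81 (v = (5*3 - 6)² = (15 - 6)² = 9² = 81)
Q(11, U(4, 5)) + 122*v = 4*5 + 122*81 = 20 + 9882 = 9902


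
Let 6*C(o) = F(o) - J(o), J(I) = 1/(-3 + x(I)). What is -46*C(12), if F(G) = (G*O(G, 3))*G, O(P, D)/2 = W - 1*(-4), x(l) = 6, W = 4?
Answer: -158953/9 ≈ -17661.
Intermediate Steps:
O(P, D) = 16 (O(P, D) = 2*(4 - 1*(-4)) = 2*(4 + 4) = 2*8 = 16)
J(I) = ⅓ (J(I) = 1/(-3 + 6) = 1/3 = ⅓)
F(G) = 16*G² (F(G) = (G*16)*G = (16*G)*G = 16*G²)
C(o) = -1/18 + 8*o²/3 (C(o) = (16*o² - 1*⅓)/6 = (16*o² - ⅓)/6 = (-⅓ + 16*o²)/6 = -1/18 + 8*o²/3)
-46*C(12) = -46*(-1/18 + (8/3)*12²) = -46*(-1/18 + (8/3)*144) = -46*(-1/18 + 384) = -46*6911/18 = -158953/9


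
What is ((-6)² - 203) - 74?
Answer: -241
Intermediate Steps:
((-6)² - 203) - 74 = (36 - 203) - 74 = -167 - 74 = -241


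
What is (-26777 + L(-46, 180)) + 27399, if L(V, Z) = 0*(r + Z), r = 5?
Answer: 622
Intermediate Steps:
L(V, Z) = 0 (L(V, Z) = 0*(5 + Z) = 0)
(-26777 + L(-46, 180)) + 27399 = (-26777 + 0) + 27399 = -26777 + 27399 = 622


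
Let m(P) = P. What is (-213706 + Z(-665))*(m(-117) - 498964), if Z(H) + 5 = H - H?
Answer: 106659099591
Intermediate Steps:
Z(H) = -5 (Z(H) = -5 + (H - H) = -5 + 0 = -5)
(-213706 + Z(-665))*(m(-117) - 498964) = (-213706 - 5)*(-117 - 498964) = -213711*(-499081) = 106659099591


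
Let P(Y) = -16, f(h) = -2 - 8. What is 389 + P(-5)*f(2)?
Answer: 549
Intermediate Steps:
f(h) = -10
389 + P(-5)*f(2) = 389 - 16*(-10) = 389 + 160 = 549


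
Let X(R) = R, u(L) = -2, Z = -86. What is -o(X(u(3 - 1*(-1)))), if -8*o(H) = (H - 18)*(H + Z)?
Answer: 220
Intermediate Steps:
o(H) = -(-86 + H)*(-18 + H)/8 (o(H) = -(H - 18)*(H - 86)/8 = -(-18 + H)*(-86 + H)/8 = -(-86 + H)*(-18 + H)/8)
-o(X(u(3 - 1*(-1)))) = -(-387/2 + 13*(-2) - 1/8*(-2)**2) = -(-387/2 - 26 - 1/8*4) = -(-387/2 - 26 - 1/2) = -1*(-220) = 220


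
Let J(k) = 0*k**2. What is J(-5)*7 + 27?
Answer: 27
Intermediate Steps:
J(k) = 0
J(-5)*7 + 27 = 0*7 + 27 = 0 + 27 = 27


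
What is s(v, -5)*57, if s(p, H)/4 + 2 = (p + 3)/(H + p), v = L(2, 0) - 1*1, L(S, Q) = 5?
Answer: -2052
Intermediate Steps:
v = 4 (v = 5 - 1*1 = 5 - 1 = 4)
s(p, H) = -8 + 4*(3 + p)/(H + p) (s(p, H) = -8 + 4*((p + 3)/(H + p)) = -8 + 4*((3 + p)/(H + p)) = -8 + 4*(3 + p)/(H + p))
s(v, -5)*57 = (4*(3 - 1*4 - 2*(-5))/(-5 + 4))*57 = (4*(3 - 4 + 10)/(-1))*57 = (4*(-1)*9)*57 = -36*57 = -2052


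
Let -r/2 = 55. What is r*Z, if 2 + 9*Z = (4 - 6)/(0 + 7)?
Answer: 1760/63 ≈ 27.936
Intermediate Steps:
r = -110 (r = -2*55 = -110)
Z = -16/63 (Z = -2/9 + ((4 - 6)/(0 + 7))/9 = -2/9 + (-2/7)/9 = -2/9 + (-2*1/7)/9 = -2/9 + (1/9)*(-2/7) = -2/9 - 2/63 = -16/63 ≈ -0.25397)
r*Z = -110*(-16/63) = 1760/63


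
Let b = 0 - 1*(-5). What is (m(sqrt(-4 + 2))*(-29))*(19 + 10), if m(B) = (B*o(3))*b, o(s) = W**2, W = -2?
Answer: -16820*I*sqrt(2) ≈ -23787.0*I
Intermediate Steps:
b = 5 (b = 0 + 5 = 5)
o(s) = 4 (o(s) = (-2)**2 = 4)
m(B) = 20*B (m(B) = (B*4)*5 = (4*B)*5 = 20*B)
(m(sqrt(-4 + 2))*(-29))*(19 + 10) = ((20*sqrt(-4 + 2))*(-29))*(19 + 10) = ((20*sqrt(-2))*(-29))*29 = ((20*(I*sqrt(2)))*(-29))*29 = ((20*I*sqrt(2))*(-29))*29 = -580*I*sqrt(2)*29 = -16820*I*sqrt(2)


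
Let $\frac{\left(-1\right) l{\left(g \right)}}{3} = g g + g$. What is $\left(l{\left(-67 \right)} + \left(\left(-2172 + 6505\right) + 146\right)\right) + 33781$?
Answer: $24994$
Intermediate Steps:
$l{\left(g \right)} = - 3 g - 3 g^{2}$ ($l{\left(g \right)} = - 3 \left(g g + g\right) = - 3 \left(g^{2} + g\right) = - 3 \left(g + g^{2}\right) = - 3 g - 3 g^{2}$)
$\left(l{\left(-67 \right)} + \left(\left(-2172 + 6505\right) + 146\right)\right) + 33781 = \left(\left(-3\right) \left(-67\right) \left(1 - 67\right) + \left(\left(-2172 + 6505\right) + 146\right)\right) + 33781 = \left(\left(-3\right) \left(-67\right) \left(-66\right) + \left(4333 + 146\right)\right) + 33781 = \left(-13266 + 4479\right) + 33781 = -8787 + 33781 = 24994$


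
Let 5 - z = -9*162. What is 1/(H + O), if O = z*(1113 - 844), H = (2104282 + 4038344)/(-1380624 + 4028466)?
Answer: 441307/173676069700 ≈ 2.5410e-6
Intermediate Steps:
z = 1463 (z = 5 - (-9)*162 = 5 - 1*(-1458) = 5 + 1458 = 1463)
H = 1023771/441307 (H = 6142626/2647842 = 6142626*(1/2647842) = 1023771/441307 ≈ 2.3199)
O = 393547 (O = 1463*(1113 - 844) = 1463*269 = 393547)
1/(H + O) = 1/(1023771/441307 + 393547) = 1/(173676069700/441307) = 441307/173676069700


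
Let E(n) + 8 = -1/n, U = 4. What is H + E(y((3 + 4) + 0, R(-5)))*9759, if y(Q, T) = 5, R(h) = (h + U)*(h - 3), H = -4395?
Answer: -422094/5 ≈ -84419.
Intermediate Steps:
R(h) = (-3 + h)*(4 + h) (R(h) = (h + 4)*(h - 3) = (4 + h)*(-3 + h) = (-3 + h)*(4 + h))
E(n) = -8 - 1/n
H + E(y((3 + 4) + 0, R(-5)))*9759 = -4395 + (-8 - 1/5)*9759 = -4395 - 41/5*9759 = -4395 - 400119/5 = -422094/5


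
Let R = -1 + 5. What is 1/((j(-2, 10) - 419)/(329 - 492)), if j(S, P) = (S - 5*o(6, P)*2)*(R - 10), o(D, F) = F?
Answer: -163/193 ≈ -0.84456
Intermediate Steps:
R = 4
j(S, P) = -6*S + 60*P (j(S, P) = (S - 5*P*2)*(4 - 10) = (S - 10*P)*(-6) = -6*S + 60*P)
1/((j(-2, 10) - 419)/(329 - 492)) = 1/(((-6*(-2) + 60*10) - 419)/(329 - 492)) = 1/(((12 + 600) - 419)/(-163)) = 1/((612 - 419)*(-1/163)) = 1/(193*(-1/163)) = 1/(-193/163) = -163/193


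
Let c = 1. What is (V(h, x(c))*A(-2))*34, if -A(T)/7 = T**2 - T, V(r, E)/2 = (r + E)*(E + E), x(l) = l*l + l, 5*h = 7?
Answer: -194208/5 ≈ -38842.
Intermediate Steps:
h = 7/5 (h = (1/5)*7 = 7/5 ≈ 1.4000)
x(l) = l + l**2 (x(l) = l**2 + l = l + l**2)
V(r, E) = 4*E*(E + r) (V(r, E) = 2*((r + E)*(E + E)) = 2*((E + r)*(2*E)) = 2*(2*E*(E + r)) = 4*E*(E + r))
A(T) = -7*T**2 + 7*T (A(T) = -7*(T**2 - T) = -7*T**2 + 7*T)
(V(h, x(c))*A(-2))*34 = ((4*(1*(1 + 1))*(1*(1 + 1) + 7/5))*(7*(-2)*(1 - 1*(-2))))*34 = ((4*(1*2)*(1*2 + 7/5))*(7*(-2)*(1 + 2)))*34 = ((4*2*(2 + 7/5))*(7*(-2)*3))*34 = ((4*2*(17/5))*(-42))*34 = ((136/5)*(-42))*34 = -5712/5*34 = -194208/5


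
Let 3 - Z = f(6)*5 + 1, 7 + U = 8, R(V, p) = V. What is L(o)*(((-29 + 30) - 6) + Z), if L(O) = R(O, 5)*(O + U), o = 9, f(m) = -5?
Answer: 1980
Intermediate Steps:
U = 1 (U = -7 + 8 = 1)
Z = 27 (Z = 3 - (-5*5 + 1) = 3 - (-25 + 1) = 3 - 1*(-24) = 3 + 24 = 27)
L(O) = O*(1 + O) (L(O) = O*(O + 1) = O*(1 + O))
L(o)*(((-29 + 30) - 6) + Z) = (9*(1 + 9))*(((-29 + 30) - 6) + 27) = (9*10)*((1 - 6) + 27) = 90*(-5 + 27) = 90*22 = 1980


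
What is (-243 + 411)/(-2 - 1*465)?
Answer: -168/467 ≈ -0.35974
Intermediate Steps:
(-243 + 411)/(-2 - 1*465) = 168/(-2 - 465) = 168/(-467) = 168*(-1/467) = -168/467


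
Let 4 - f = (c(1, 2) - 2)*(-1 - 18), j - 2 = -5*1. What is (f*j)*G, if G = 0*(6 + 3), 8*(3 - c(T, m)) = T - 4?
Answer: 0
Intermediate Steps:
c(T, m) = 7/2 - T/8 (c(T, m) = 3 - (T - 4)/8 = 3 - (-4 + T)/8 = 3 + (½ - T/8) = 7/2 - T/8)
j = -3 (j = 2 - 5*1 = 2 - 5 = -3)
f = 241/8 (f = 4 - ((7/2 - ⅛*1) - 2)*(-1 - 18) = 4 - ((7/2 - ⅛) - 2)*(-19) = 4 - (27/8 - 2)*(-19) = 4 - 11*(-19)/8 = 4 - 1*(-209/8) = 4 + 209/8 = 241/8 ≈ 30.125)
G = 0 (G = 0*9 = 0)
(f*j)*G = ((241/8)*(-3))*0 = -723/8*0 = 0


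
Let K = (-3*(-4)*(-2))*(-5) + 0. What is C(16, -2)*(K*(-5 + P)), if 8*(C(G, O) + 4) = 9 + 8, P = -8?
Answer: 2925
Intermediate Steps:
K = 120 (K = (12*(-2))*(-5) + 0 = -24*(-5) + 0 = 120 + 0 = 120)
C(G, O) = -15/8 (C(G, O) = -4 + (9 + 8)/8 = -4 + (1/8)*17 = -4 + 17/8 = -15/8)
C(16, -2)*(K*(-5 + P)) = -225*(-5 - 8) = -225*(-13) = -15/8*(-1560) = 2925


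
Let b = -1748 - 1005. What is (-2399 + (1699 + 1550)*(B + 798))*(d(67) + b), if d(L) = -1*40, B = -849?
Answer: 469497714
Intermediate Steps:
d(L) = -40
b = -2753
(-2399 + (1699 + 1550)*(B + 798))*(d(67) + b) = (-2399 + (1699 + 1550)*(-849 + 798))*(-40 - 2753) = (-2399 + 3249*(-51))*(-2793) = (-2399 - 165699)*(-2793) = -168098*(-2793) = 469497714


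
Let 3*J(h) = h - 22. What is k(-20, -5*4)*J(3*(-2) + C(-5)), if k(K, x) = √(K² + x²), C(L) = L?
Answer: -220*√2 ≈ -311.13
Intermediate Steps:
J(h) = -22/3 + h/3 (J(h) = (h - 22)/3 = (-22 + h)/3 = -22/3 + h/3)
k(-20, -5*4)*J(3*(-2) + C(-5)) = √((-20)² + (-5*4)²)*(-22/3 + (3*(-2) - 5)/3) = √(400 + (-20)²)*(-22/3 + (-6 - 5)/3) = √(400 + 400)*(-22/3 + (⅓)*(-11)) = √800*(-22/3 - 11/3) = (20*√2)*(-11) = -220*√2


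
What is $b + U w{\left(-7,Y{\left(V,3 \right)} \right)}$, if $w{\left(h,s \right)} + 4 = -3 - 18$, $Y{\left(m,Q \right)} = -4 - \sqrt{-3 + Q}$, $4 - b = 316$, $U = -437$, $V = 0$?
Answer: $10613$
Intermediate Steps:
$b = -312$ ($b = 4 - 316 = -312$)
$w{\left(h,s \right)} = -25$ ($w{\left(h,s \right)} = -4 - 21 = -25$)
$b + U w{\left(-7,Y{\left(V,3 \right)} \right)} = -312 - -10925 = -312 + 10925 = 10613$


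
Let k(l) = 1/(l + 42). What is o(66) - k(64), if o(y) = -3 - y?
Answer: -7315/106 ≈ -69.009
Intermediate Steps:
k(l) = 1/(42 + l)
o(66) - k(64) = (-3 - 1*66) - 1/(42 + 64) = (-3 - 66) - 1/106 = -69 - 1*1/106 = -69 - 1/106 = -7315/106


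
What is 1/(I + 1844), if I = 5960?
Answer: 1/7804 ≈ 0.00012814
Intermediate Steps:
1/(I + 1844) = 1/(5960 + 1844) = 1/7804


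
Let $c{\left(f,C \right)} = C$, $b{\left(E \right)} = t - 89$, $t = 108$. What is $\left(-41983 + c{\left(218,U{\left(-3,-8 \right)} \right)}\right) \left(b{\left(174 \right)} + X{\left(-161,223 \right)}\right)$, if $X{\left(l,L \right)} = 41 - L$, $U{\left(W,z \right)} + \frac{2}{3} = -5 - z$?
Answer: $\frac{20528546}{3} \approx 6.8428 \cdot 10^{6}$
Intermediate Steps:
$U{\left(W,z \right)} = - \frac{17}{3} - z$ ($U{\left(W,z \right)} = - \frac{2}{3} - \left(5 + z\right) = - \frac{17}{3} - z$)
$b{\left(E \right)} = 19$ ($b{\left(E \right)} = 108 - 89 = 19$)
$\left(-41983 + c{\left(218,U{\left(-3,-8 \right)} \right)}\right) \left(b{\left(174 \right)} + X{\left(-161,223 \right)}\right) = \left(-41983 - - \frac{7}{3}\right) \left(19 + \left(41 - 223\right)\right) = \left(-41983 + \left(- \frac{17}{3} + 8\right)\right) \left(19 + \left(41 - 223\right)\right) = \left(-41983 + \frac{7}{3}\right) \left(19 - 182\right) = \left(- \frac{125942}{3}\right) \left(-163\right) = \frac{20528546}{3}$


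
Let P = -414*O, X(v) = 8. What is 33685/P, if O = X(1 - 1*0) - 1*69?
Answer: 33685/25254 ≈ 1.3338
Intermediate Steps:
O = -61 (O = 8 - 1*69 = 8 - 69 = -61)
P = 25254 (P = -414*(-61) = 25254)
33685/P = 33685/25254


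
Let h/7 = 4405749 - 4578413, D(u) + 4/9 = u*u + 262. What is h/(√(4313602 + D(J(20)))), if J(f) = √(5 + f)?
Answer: -3625944*√38824997/38824997 ≈ -581.92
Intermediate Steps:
D(u) = 2354/9 + u² (D(u) = -4/9 + (u*u + 262) = -4/9 + (u² + 262) = -4/9 + (262 + u²) = 2354/9 + u²)
h = -1208648 (h = 7*(4405749 - 4578413) = 7*(-172664) = -1208648)
h/(√(4313602 + D(J(20)))) = -1208648/√(4313602 + (2354/9 + (√(5 + 20))²)) = -1208648/√(4313602 + (2354/9 + (√25)²)) = -1208648/√(4313602 + (2354/9 + 5²)) = -1208648/√(4313602 + (2354/9 + 25)) = -1208648/√(4313602 + 2579/9) = -1208648*3*√38824997/38824997 = -3625944*√38824997/38824997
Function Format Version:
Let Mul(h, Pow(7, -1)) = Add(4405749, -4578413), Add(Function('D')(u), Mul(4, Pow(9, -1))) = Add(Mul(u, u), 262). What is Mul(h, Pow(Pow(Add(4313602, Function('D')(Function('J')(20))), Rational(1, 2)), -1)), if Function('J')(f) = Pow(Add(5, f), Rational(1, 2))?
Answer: Mul(Rational(-3625944, 38824997), Pow(38824997, Rational(1, 2))) ≈ -581.92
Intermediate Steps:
Function('D')(u) = Add(Rational(2354, 9), Pow(u, 2)) (Function('D')(u) = Add(Rational(-4, 9), Add(Mul(u, u), 262)) = Add(Rational(-4, 9), Add(Pow(u, 2), 262)) = Add(Rational(-4, 9), Add(262, Pow(u, 2))) = Add(Rational(2354, 9), Pow(u, 2)))
h = -1208648 (h = Mul(7, Add(4405749, -4578413)) = Mul(7, -172664) = -1208648)
Mul(h, Pow(Pow(Add(4313602, Function('D')(Function('J')(20))), Rational(1, 2)), -1)) = Mul(-1208648, Pow(Pow(Add(4313602, Add(Rational(2354, 9), Pow(Pow(Add(5, 20), Rational(1, 2)), 2))), Rational(1, 2)), -1)) = Mul(-1208648, Pow(Pow(Add(4313602, Add(Rational(2354, 9), Pow(Pow(25, Rational(1, 2)), 2))), Rational(1, 2)), -1)) = Mul(-1208648, Pow(Pow(Add(4313602, Add(Rational(2354, 9), Pow(5, 2))), Rational(1, 2)), -1)) = Mul(-1208648, Pow(Pow(Add(4313602, Add(Rational(2354, 9), 25)), Rational(1, 2)), -1)) = Mul(-1208648, Pow(Pow(Add(4313602, Rational(2579, 9)), Rational(1, 2)), -1)) = Mul(-1208648, Pow(Pow(Rational(38824997, 9), Rational(1, 2)), -1)) = Mul(-1208648, Pow(Mul(Rational(1, 3), Pow(38824997, Rational(1, 2))), -1)) = Mul(-1208648, Mul(Rational(3, 38824997), Pow(38824997, Rational(1, 2)))) = Mul(Rational(-3625944, 38824997), Pow(38824997, Rational(1, 2)))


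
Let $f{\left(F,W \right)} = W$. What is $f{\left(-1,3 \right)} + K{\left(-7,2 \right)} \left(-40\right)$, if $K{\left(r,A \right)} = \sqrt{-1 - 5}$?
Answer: $3 - 40 i \sqrt{6} \approx 3.0 - 97.98 i$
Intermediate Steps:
$K{\left(r,A \right)} = i \sqrt{6}$ ($K{\left(r,A \right)} = \sqrt{-6} = i \sqrt{6}$)
$f{\left(-1,3 \right)} + K{\left(-7,2 \right)} \left(-40\right) = 3 + i \sqrt{6} \left(-40\right) = 3 - 40 i \sqrt{6}$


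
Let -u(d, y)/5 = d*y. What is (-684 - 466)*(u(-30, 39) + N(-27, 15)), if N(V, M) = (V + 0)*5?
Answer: -6572250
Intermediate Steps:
N(V, M) = 5*V (N(V, M) = V*5 = 5*V)
u(d, y) = -5*d*y
(-684 - 466)*(u(-30, 39) + N(-27, 15)) = (-684 - 466)*(-5*(-30)*39 + 5*(-27)) = -1150*(5850 - 135) = -1150*5715 = -6572250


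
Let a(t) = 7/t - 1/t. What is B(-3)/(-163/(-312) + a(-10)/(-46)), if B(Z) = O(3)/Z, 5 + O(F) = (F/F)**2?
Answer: 47840/19213 ≈ 2.4900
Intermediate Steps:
O(F) = -4 (O(F) = -5 + (F/F)**2 = -5 + 1**2 = -5 + 1 = -4)
a(t) = 6/t
B(Z) = -4/Z
B(-3)/(-163/(-312) + a(-10)/(-46)) = (-4/(-3))/(-163/(-312) + (6/(-10))/(-46)) = (-4*(-1/3))/(-163*(-1/312) + (6*(-1/10))*(-1/46)) = 4/(3*(163/312 - 3/5*(-1/46))) = 4/(3*(163/312 + 3/230)) = 4/(3*(19213/35880)) = (4/3)*(35880/19213) = 47840/19213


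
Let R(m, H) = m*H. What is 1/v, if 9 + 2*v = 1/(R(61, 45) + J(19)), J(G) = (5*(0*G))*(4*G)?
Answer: -2745/12352 ≈ -0.22223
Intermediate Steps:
R(m, H) = H*m
J(G) = 0 (J(G) = (5*0)*(4*G) = 0*(4*G) = 0)
v = -12352/2745 (v = -9/2 + 1/(2*(45*61 + 0)) = -9/2 + 1/(2*(2745 + 0)) = -9/2 + (1/2)/2745 = -9/2 + (1/2)*(1/2745) = -9/2 + 1/5490 = -12352/2745 ≈ -4.4998)
1/v = 1/(-12352/2745) = -2745/12352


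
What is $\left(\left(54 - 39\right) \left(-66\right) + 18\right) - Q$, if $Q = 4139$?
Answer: $-5111$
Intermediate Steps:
$\left(\left(54 - 39\right) \left(-66\right) + 18\right) - Q = \left(\left(54 - 39\right) \left(-66\right) + 18\right) - 4139 = \left(15 \left(-66\right) + 18\right) - 4139 = \left(-990 + 18\right) - 4139 = -972 - 4139 = -5111$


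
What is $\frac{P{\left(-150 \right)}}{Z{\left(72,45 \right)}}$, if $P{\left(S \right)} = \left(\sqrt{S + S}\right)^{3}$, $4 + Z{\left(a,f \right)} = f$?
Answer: $- \frac{3000 i \sqrt{3}}{41} \approx - 126.74 i$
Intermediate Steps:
$Z{\left(a,f \right)} = -4 + f$
$P{\left(S \right)} = 2 \sqrt{2} S^{\frac{3}{2}}$ ($P{\left(S \right)} = \left(\sqrt{2 S}\right)^{3} = \left(\sqrt{2} \sqrt{S}\right)^{3} = 2 \sqrt{2} S^{\frac{3}{2}}$)
$\frac{P{\left(-150 \right)}}{Z{\left(72,45 \right)}} = \frac{2 \sqrt{2} \left(-150\right)^{\frac{3}{2}}}{-4 + 45} = \frac{2 \sqrt{2} \left(- 750 i \sqrt{6}\right)}{41} = - 3000 i \sqrt{3} \cdot \frac{1}{41} = - \frac{3000 i \sqrt{3}}{41}$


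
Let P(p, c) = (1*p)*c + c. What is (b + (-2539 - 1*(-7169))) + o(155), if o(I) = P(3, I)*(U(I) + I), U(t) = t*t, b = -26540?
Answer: 14969690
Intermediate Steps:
P(p, c) = c + c*p (P(p, c) = p*c + c = c*p + c = c + c*p)
U(t) = t²
o(I) = 4*I*(I + I²) (o(I) = (I*(1 + 3))*(I² + I) = (I*4)*(I + I²) = (4*I)*(I + I²) = 4*I*(I + I²))
(b + (-2539 - 1*(-7169))) + o(155) = (-26540 + (-2539 - 1*(-7169))) + 4*155²*(1 + 155) = (-26540 + (-2539 + 7169)) + 4*24025*156 = (-26540 + 4630) + 14991600 = -21910 + 14991600 = 14969690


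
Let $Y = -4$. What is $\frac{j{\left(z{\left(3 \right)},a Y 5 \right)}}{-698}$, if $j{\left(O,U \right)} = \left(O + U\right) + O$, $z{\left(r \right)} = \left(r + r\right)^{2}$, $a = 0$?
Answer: $- \frac{36}{349} \approx -0.10315$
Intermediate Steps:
$z{\left(r \right)} = 4 r^{2}$ ($z{\left(r \right)} = \left(2 r\right)^{2} = 4 r^{2}$)
$j{\left(O,U \right)} = U + 2 O$
$\frac{j{\left(z{\left(3 \right)},a Y 5 \right)}}{-698} = \frac{0 \left(-4\right) 5 + 2 \cdot 4 \cdot 3^{2}}{-698} = \left(0 \cdot 5 + 2 \cdot 4 \cdot 9\right) \left(- \frac{1}{698}\right) = \left(0 + 2 \cdot 36\right) \left(- \frac{1}{698}\right) = \left(0 + 72\right) \left(- \frac{1}{698}\right) = 72 \left(- \frac{1}{698}\right) = - \frac{36}{349}$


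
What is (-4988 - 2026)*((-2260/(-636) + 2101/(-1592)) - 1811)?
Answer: 535225933403/42188 ≈ 1.2687e+7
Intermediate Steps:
(-4988 - 2026)*((-2260/(-636) + 2101/(-1592)) - 1811) = -7014*((-2260*(-1/636) + 2101*(-1/1592)) - 1811) = -7014*((565/159 - 2101/1592) - 1811) = -7014*(565421/253128 - 1811) = -7014*(-457849387/253128) = 535225933403/42188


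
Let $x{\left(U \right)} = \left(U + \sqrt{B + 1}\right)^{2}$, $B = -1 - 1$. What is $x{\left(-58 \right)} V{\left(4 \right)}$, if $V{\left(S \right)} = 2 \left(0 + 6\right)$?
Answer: $40356 - 1392 i \approx 40356.0 - 1392.0 i$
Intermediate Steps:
$B = -2$ ($B = -1 - 1 = -2$)
$V{\left(S \right)} = 12$ ($V{\left(S \right)} = 2 \cdot 6 = 12$)
$x{\left(U \right)} = \left(i + U\right)^{2}$ ($x{\left(U \right)} = \left(U + \sqrt{-2 + 1}\right)^{2} = \left(U + \sqrt{-1}\right)^{2} = \left(U + i\right)^{2} = \left(i + U\right)^{2}$)
$x{\left(-58 \right)} V{\left(4 \right)} = \left(i - 58\right)^{2} \cdot 12 = \left(-58 + i\right)^{2} \cdot 12 = 12 \left(-58 + i\right)^{2}$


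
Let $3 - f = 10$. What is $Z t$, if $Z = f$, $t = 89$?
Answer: $-623$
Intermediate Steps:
$f = -7$ ($f = 3 - 10 = -7$)
$Z = -7$
$Z t = \left(-7\right) 89 = -623$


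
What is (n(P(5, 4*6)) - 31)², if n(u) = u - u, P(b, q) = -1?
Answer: 961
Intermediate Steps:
n(u) = 0
(n(P(5, 4*6)) - 31)² = (0 - 31)² = (-31)² = 961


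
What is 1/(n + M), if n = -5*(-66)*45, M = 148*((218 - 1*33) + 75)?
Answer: 1/53330 ≈ 1.8751e-5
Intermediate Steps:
M = 38480 (M = 148*((218 - 33) + 75) = 148*(185 + 75) = 148*260 = 38480)
n = 14850 (n = 330*45 = 14850)
1/(n + M) = 1/(14850 + 38480) = 1/53330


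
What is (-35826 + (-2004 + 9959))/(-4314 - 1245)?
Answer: 27871/5559 ≈ 5.0137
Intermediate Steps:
(-35826 + (-2004 + 9959))/(-4314 - 1245) = (-35826 + 7955)/(-5559) = -27871*(-1/5559) = 27871/5559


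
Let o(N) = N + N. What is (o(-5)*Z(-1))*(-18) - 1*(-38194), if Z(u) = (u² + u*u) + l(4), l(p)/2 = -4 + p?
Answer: 38554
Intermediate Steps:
o(N) = 2*N
l(p) = -8 + 2*p (l(p) = 2*(-4 + p) = -8 + 2*p)
Z(u) = 2*u² (Z(u) = (u² + u*u) + (-8 + 2*4) = (u² + u²) + (-8 + 8) = 2*u² + 0 = 2*u²)
(o(-5)*Z(-1))*(-18) - 1*(-38194) = ((2*(-5))*(2*(-1)²))*(-18) - 1*(-38194) = -20*(-18) + 38194 = 360 + 38194 = 38554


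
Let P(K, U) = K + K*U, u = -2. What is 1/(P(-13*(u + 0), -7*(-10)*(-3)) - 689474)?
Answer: -1/694908 ≈ -1.4390e-6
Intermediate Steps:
1/(P(-13*(u + 0), -7*(-10)*(-3)) - 689474) = 1/((-13*(-2 + 0))*(1 - 7*(-10)*(-3)) - 689474) = 1/((-13*(-2))*(1 + 70*(-3)) - 689474) = 1/(26*(1 - 210) - 689474) = 1/(26*(-209) - 689474) = 1/(-5434 - 689474) = 1/(-694908) = -1/694908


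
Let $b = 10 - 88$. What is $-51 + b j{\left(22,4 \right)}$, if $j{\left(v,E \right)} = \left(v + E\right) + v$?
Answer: $-3795$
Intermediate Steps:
$j{\left(v,E \right)} = E + 2 v$ ($j{\left(v,E \right)} = \left(E + v\right) + v = E + 2 v$)
$b = -78$ ($b = 10 - 88 = -78$)
$-51 + b j{\left(22,4 \right)} = -51 - 78 \left(4 + 2 \cdot 22\right) = -51 - 78 \left(4 + 44\right) = -51 - 3744 = -3795$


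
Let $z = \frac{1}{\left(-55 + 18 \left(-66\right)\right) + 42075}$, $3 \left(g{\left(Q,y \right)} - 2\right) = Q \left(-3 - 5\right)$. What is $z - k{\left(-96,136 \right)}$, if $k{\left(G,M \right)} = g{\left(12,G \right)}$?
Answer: $\frac{1224961}{40832} \approx 30.0$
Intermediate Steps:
$g{\left(Q,y \right)} = 2 - \frac{8 Q}{3}$ ($g{\left(Q,y \right)} = 2 + \frac{Q \left(-3 - 5\right)}{3} = 2 + \frac{Q \left(-8\right)}{3} = 2 + \frac{\left(-8\right) Q}{3} = 2 - \frac{8 Q}{3}$)
$k{\left(G,M \right)} = -30$ ($k{\left(G,M \right)} = 2 - 32 = -30$)
$z = \frac{1}{40832}$ ($z = \frac{1}{\left(-55 - 1188\right) + 42075} = \frac{1}{-1243 + 42075} = \frac{1}{40832} \approx 2.4491 \cdot 10^{-5}$)
$z - k{\left(-96,136 \right)} = \frac{1}{40832} - -30 = \frac{1}{40832} + 30 = \frac{1224961}{40832}$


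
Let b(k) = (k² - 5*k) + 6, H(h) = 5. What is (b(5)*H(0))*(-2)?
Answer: -60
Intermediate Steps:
b(k) = 6 + k² - 5*k
(b(5)*H(0))*(-2) = ((6 + 5² - 5*5)*5)*(-2) = ((6 + 25 - 25)*5)*(-2) = (6*5)*(-2) = 30*(-2) = -60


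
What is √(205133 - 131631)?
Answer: √73502 ≈ 271.11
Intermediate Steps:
√(205133 - 131631) = √73502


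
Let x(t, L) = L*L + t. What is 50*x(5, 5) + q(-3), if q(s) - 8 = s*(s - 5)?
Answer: 1532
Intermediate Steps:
q(s) = 8 + s*(-5 + s) (q(s) = 8 + s*(s - 5) = 8 + s*(-5 + s))
x(t, L) = t + L**2 (x(t, L) = L**2 + t = t + L**2)
50*x(5, 5) + q(-3) = 50*(5 + 5**2) + (8 + (-3)**2 - 5*(-3)) = 50*(5 + 25) + (8 + 9 + 15) = 50*30 + 32 = 1500 + 32 = 1532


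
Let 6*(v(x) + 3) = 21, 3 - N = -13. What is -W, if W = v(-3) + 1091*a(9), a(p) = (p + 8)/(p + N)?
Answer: -37119/50 ≈ -742.38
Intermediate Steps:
N = 16 (N = 3 - 1*(-13) = 3 + 13 = 16)
a(p) = (8 + p)/(16 + p) (a(p) = (p + 8)/(p + 16) = (8 + p)/(16 + p))
v(x) = ½ (v(x) = -3 + (⅙)*21 = -3 + 7/2 = ½)
W = 37119/50 (W = ½ + 1091*((8 + 9)/(16 + 9)) = ½ + 1091*(17/25) = ½ + 18547/25 = 37119/50 ≈ 742.38)
-W = -1*37119/50 = -37119/50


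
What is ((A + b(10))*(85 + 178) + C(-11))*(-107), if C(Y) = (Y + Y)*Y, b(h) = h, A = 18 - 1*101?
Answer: 2028399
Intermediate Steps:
A = -83 (A = 18 - 101 = -83)
C(Y) = 2*Y² (C(Y) = (2*Y)*Y = 2*Y²)
((A + b(10))*(85 + 178) + C(-11))*(-107) = ((-83 + 10)*(85 + 178) + 2*(-11)²)*(-107) = (-73*263 + 2*121)*(-107) = (-19199 + 242)*(-107) = -18957*(-107) = 2028399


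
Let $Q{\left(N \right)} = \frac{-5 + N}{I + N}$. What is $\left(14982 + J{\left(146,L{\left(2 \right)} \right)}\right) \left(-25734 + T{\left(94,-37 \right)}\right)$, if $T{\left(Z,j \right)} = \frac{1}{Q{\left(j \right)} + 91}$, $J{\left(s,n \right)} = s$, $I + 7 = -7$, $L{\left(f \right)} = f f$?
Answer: $- \frac{607703211896}{1561} \approx -3.893 \cdot 10^{8}$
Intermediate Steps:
$L{\left(f \right)} = f^{2}$
$I = -14$ ($I = -7 - 7 = -14$)
$Q{\left(N \right)} = \frac{-5 + N}{-14 + N}$
$T{\left(Z,j \right)} = \frac{1}{91 + \frac{-5 + j}{-14 + j}}$ ($T{\left(Z,j \right)} = \frac{1}{\frac{-5 + j}{-14 + j} + 91} = \frac{1}{91 + \frac{-5 + j}{-14 + j}}$)
$\left(14982 + J{\left(146,L{\left(2 \right)} \right)}\right) \left(-25734 + T{\left(94,-37 \right)}\right) = \left(14982 + 146\right) \left(-25734 + \frac{-14 - 37}{-1279 + 92 \left(-37\right)}\right) = 15128 \left(-25734 + \frac{1}{-1279 - 3404} \left(-51\right)\right) = 15128 \left(-25734 + \frac{1}{-4683} \left(-51\right)\right) = 15128 \left(-25734 - - \frac{17}{1561}\right) = 15128 \left(-25734 + \frac{17}{1561}\right) = 15128 \left(- \frac{40170757}{1561}\right) = - \frac{607703211896}{1561}$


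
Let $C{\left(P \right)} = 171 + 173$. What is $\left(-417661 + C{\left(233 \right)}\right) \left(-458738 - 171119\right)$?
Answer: $262850033669$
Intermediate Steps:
$C{\left(P \right)} = 344$
$\left(-417661 + C{\left(233 \right)}\right) \left(-458738 - 171119\right) = \left(-417661 + 344\right) \left(-458738 - 171119\right) = \left(-417317\right) \left(-629857\right) = 262850033669$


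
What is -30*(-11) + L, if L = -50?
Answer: 280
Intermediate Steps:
-30*(-11) + L = -30*(-11) - 50 = 330 - 50 = 280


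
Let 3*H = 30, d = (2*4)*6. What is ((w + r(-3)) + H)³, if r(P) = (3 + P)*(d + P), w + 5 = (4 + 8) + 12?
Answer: 24389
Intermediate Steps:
d = 48 (d = 8*6 = 48)
w = 19 (w = -5 + ((4 + 8) + 12) = -5 + (12 + 12) = -5 + 24 = 19)
r(P) = (3 + P)*(48 + P)
H = 10 (H = (⅓)*30 = 10)
((w + r(-3)) + H)³ = ((19 + (144 + (-3)² + 51*(-3))) + 10)³ = ((19 + (144 + 9 - 153)) + 10)³ = ((19 + 0) + 10)³ = (19 + 10)³ = 29³ = 24389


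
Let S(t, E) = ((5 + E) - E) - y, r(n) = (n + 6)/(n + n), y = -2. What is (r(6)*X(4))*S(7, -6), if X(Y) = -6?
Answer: -42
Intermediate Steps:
r(n) = (6 + n)/(2*n) (r(n) = (6 + n)/((2*n)) = (6 + n)*(1/(2*n)) = (6 + n)/(2*n))
S(t, E) = 7 (S(t, E) = ((5 + E) - E) - 1*(-2) = 5 + 2 = 7)
(r(6)*X(4))*S(7, -6) = (((½)*(6 + 6)/6)*(-6))*7 = (((½)*(⅙)*12)*(-6))*7 = (1*(-6))*7 = -6*7 = -42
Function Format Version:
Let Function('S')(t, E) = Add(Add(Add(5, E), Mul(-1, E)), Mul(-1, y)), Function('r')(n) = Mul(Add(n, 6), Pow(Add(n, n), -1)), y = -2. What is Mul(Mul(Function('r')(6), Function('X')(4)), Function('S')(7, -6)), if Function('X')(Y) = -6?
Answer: -42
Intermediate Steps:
Function('r')(n) = Mul(Rational(1, 2), Pow(n, -1), Add(6, n)) (Function('r')(n) = Mul(Add(6, n), Pow(Mul(2, n), -1)) = Mul(Add(6, n), Mul(Rational(1, 2), Pow(n, -1))) = Mul(Rational(1, 2), Pow(n, -1), Add(6, n)))
Function('S')(t, E) = 7 (Function('S')(t, E) = Add(Add(Add(5, E), Mul(-1, E)), Mul(-1, -2)) = Add(5, 2) = 7)
Mul(Mul(Function('r')(6), Function('X')(4)), Function('S')(7, -6)) = Mul(Mul(Mul(Rational(1, 2), Pow(6, -1), Add(6, 6)), -6), 7) = Mul(Mul(Mul(Rational(1, 2), Rational(1, 6), 12), -6), 7) = Mul(Mul(1, -6), 7) = Mul(-6, 7) = -42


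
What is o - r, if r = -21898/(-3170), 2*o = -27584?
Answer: -21871269/1585 ≈ -13799.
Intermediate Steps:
o = -13792 (o = (1/2)*(-27584) = -13792)
r = 10949/1585 (r = -21898*(-1/3170) = 10949/1585 ≈ 6.9079)
o - r = -13792 - 1*10949/1585 = -13792 - 10949/1585 = -21871269/1585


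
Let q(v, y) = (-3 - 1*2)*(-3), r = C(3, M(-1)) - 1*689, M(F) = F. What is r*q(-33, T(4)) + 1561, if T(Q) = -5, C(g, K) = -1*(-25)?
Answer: -8399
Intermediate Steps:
C(g, K) = 25
r = -664 (r = 25 - 1*689 = 25 - 689 = -664)
q(v, y) = 15 (q(v, y) = (-3 - 2)*(-3) = -5*(-3) = 15)
r*q(-33, T(4)) + 1561 = -664*15 + 1561 = -9960 + 1561 = -8399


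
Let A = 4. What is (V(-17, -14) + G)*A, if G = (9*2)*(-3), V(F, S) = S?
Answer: -272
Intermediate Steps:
G = -54 (G = 18*(-3) = -54)
(V(-17, -14) + G)*A = (-14 - 54)*4 = -68*4 = -272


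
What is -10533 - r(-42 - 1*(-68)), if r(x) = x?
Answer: -10559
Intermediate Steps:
-10533 - r(-42 - 1*(-68)) = -10533 - (-42 - 1*(-68)) = -10533 - (-42 + 68) = -10533 - 1*26 = -10533 - 26 = -10559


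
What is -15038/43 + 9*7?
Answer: -12329/43 ≈ -286.72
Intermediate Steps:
-15038/43 + 9*7 = -15038/43 + 63 = -12329/43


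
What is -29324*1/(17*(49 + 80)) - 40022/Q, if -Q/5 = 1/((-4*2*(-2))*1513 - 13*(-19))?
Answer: 429274461862/2193 ≈ 1.9575e+8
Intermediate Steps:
Q = -1/4891 (Q = -5/((-4*2*(-2))*1513 - 13*(-19)) = -5/(-8*(-2)*1513 + 247) = -5/(16*1513 + 247) = -5/(24208 + 247) = -5/24455 = -5*1/24455 = -1/4891 ≈ -0.00020446)
-29324*1/(17*(49 + 80)) - 40022/Q = -29324*1/(17*(49 + 80)) - 40022/(-1/4891) = -29324/(17*129) - 40022*(-4891) = -29324/2193 + 195747602 = 429274461862/2193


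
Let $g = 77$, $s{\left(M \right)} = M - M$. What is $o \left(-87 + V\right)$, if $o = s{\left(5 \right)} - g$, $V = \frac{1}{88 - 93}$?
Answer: $\frac{33572}{5} \approx 6714.4$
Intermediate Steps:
$s{\left(M \right)} = 0$
$V = - \frac{1}{5}$ ($V = \frac{1}{-5} = - \frac{1}{5} \approx -0.2$)
$o = -77$ ($o = 0 - 77 = -77$)
$o \left(-87 + V\right) = - 77 \left(-87 - \frac{1}{5}\right) = \left(-77\right) \left(- \frac{436}{5}\right) = \frac{33572}{5}$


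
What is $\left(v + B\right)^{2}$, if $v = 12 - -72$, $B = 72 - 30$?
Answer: $15876$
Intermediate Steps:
$B = 42$
$v = 84$ ($v = 12 + 72 = 84$)
$\left(v + B\right)^{2} = \left(84 + 42\right)^{2} = 126^{2} = 15876$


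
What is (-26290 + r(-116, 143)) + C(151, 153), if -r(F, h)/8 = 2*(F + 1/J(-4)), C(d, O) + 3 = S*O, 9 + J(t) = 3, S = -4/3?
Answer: -73915/3 ≈ -24638.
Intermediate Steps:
S = -4/3 (S = -4*1/3 = -4/3 ≈ -1.3333)
J(t) = -6 (J(t) = -9 + 3 = -6)
C(d, O) = -3 - 4*O/3
r(F, h) = 8/3 - 16*F (r(F, h) = -16*(F + 1/(-6)) = -16*(F + 1*(-1/6)) = -16*(F - 1/6) = -16*(-1/6 + F) = -8*(-1/3 + 2*F) = 8/3 - 16*F)
(-26290 + r(-116, 143)) + C(151, 153) = (-26290 + (8/3 - 16*(-116))) + (-3 - 4/3*153) = (-26290 + (8/3 + 1856)) + (-3 - 204) = (-26290 + 5576/3) - 207 = -73294/3 - 207 = -73915/3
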